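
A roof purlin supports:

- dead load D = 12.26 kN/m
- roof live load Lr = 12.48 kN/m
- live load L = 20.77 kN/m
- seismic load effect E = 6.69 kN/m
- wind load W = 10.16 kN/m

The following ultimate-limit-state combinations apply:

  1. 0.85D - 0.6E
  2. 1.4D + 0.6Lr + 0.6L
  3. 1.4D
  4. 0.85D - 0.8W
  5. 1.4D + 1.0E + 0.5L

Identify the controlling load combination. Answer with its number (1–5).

1. 0.85(12.26) - 0.6(6.69) = 6.41
2. 1.4(12.26) + 0.6(12.48) + 0.6(20.77) = 37.11
3. 1.4(12.26) = 17.16
4. 0.85(12.26) - 0.8(10.16) = 2.29
5. 1.4(12.26) + 1.0(6.69) + 0.5(20.77) = 34.24
The largest value is 37.11 kN/m from combination 2.

Combination 2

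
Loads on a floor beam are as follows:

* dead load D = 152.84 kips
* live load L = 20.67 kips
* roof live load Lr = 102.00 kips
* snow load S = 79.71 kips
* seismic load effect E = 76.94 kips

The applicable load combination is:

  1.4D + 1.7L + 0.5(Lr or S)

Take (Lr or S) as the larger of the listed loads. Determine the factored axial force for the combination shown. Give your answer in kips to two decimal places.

300.12 kips

(Lr or S) → Lr = 102.00 kips.
1.4(152.84) + 1.7(20.67) + 0.5(102.00) = 300.12
P_u = 300.12 kips.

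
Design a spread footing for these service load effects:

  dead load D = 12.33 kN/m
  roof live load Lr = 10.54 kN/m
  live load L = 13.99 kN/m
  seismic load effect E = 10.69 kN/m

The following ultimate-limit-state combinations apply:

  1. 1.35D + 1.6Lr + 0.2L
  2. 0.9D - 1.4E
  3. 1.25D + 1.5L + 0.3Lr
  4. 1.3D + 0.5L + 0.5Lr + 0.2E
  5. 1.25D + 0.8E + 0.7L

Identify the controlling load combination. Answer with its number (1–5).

Combination 3

1. 1.35(12.33) + 1.6(10.54) + 0.2(13.99) = 36.31
2. 0.9(12.33) - 1.4(10.69) = -3.87
3. 1.25(12.33) + 1.5(13.99) + 0.3(10.54) = 39.56
4. 1.3(12.33) + 0.5(13.99) + 0.5(10.54) + 0.2(10.69) = 30.43
5. 1.25(12.33) + 0.8(10.69) + 0.7(13.99) = 33.76
The largest value is 39.56 kN/m from combination 3.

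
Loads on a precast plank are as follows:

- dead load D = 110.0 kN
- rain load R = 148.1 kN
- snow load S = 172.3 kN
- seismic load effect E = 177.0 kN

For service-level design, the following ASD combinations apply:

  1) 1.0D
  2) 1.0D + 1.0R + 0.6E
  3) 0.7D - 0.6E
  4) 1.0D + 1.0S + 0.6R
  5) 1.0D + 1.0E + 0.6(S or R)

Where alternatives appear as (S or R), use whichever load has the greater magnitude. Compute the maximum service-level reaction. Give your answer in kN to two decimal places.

(S or R) → S = 172.3 kN.
1) 1.0(110.0) = 110.00
2) 1.0(110.0) + 1.0(148.1) + 0.6(177.0) = 364.30
3) 0.7(110.0) - 0.6(177.0) = -29.20
4) 1.0(110.0) + 1.0(172.3) + 0.6(148.1) = 371.16
5) 1.0(110.0) + 1.0(177.0) + 0.6(172.3) = 390.38
The controlling combination is 5, giving 390.38 kN.

390.38 kN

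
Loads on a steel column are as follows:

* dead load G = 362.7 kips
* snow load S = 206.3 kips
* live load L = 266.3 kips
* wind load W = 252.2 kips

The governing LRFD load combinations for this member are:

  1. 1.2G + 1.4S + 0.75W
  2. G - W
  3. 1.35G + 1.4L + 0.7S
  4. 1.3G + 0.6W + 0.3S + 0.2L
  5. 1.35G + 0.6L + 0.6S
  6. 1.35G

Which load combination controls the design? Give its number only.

Combination 3

1. 1.2(362.7) + 1.4(206.3) + 0.75(252.2) = 435.2 + 288.8 + 189.2 = 913.2
2. 1.0(362.7) - 1.0(252.2) = 362.7 - 252.2 = 110.5
3. 1.35(362.7) + 1.4(266.3) + 0.7(206.3) = 1006.9
4. 1.3(362.7) + 0.6(252.2) + 0.3(206.3) + 0.2(266.3) = 471.5 + 151.3 + 61.9 + 53.3 = 738.0
5. 1.35(362.7) + 0.6(266.3) + 0.6(206.3) = 489.6 + 159.8 + 123.8 = 773.2
6. 1.35(362.7) = 489.6
The largest value is 1006.9 kips from combination 3.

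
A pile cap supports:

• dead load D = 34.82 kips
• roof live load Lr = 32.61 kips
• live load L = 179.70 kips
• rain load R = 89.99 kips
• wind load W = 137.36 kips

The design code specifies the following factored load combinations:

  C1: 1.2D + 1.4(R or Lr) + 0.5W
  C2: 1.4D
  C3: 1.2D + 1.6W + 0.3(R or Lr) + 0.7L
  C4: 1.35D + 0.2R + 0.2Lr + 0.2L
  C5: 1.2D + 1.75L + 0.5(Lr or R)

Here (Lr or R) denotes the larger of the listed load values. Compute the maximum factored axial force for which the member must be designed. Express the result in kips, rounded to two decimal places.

414.35 kips

(R or Lr) → R = 89.99 kips; (Lr or R) → R = 89.99 kips.
C1: 1.2(34.82) + 1.4(89.99) + 0.5(137.36) = 236.45
C2: 1.4(34.82) = 48.75
C3: 1.2(34.82) + 1.6(137.36) + 0.3(89.99) + 0.7(179.70) = 414.35
C4: 1.35(34.82) + 0.2(89.99) + 0.2(32.61) + 0.2(179.70) = 107.47
C5: 1.2(34.82) + 1.75(179.70) + 0.5(89.99) = 401.25
The controlling combination is 3, giving 414.35 kips.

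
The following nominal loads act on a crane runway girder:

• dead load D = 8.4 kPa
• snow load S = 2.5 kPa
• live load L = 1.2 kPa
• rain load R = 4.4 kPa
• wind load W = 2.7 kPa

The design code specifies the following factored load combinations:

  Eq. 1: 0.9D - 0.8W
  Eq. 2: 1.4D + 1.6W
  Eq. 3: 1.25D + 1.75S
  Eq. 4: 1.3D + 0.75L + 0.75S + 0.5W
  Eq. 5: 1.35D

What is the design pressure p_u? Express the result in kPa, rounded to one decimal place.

Eq. 1: 0.9(8.4) - 0.8(2.7) = 7.6 - 2.2 = 5.4
Eq. 2: 1.4(8.4) + 1.6(2.7) = 11.8 + 4.3 = 16.1
Eq. 3: 1.25(8.4) + 1.75(2.5) = 10.5 + 4.4 = 14.9
Eq. 4: 1.3(8.4) + 0.75(1.2) + 0.75(2.5) + 0.5(2.7) = 15.0
Eq. 5: 1.35(8.4) = 11.3
The controlling combination is 2, giving 16.1 kPa.

16.1 kPa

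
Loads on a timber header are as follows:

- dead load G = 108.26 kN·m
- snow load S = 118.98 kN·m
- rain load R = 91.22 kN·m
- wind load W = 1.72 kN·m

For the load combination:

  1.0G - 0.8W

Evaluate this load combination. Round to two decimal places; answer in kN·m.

1.0(108.26) - 0.8(1.72) = 108.26 - 1.38 = 106.88
M_u = 106.88 kN·m.

106.88 kN·m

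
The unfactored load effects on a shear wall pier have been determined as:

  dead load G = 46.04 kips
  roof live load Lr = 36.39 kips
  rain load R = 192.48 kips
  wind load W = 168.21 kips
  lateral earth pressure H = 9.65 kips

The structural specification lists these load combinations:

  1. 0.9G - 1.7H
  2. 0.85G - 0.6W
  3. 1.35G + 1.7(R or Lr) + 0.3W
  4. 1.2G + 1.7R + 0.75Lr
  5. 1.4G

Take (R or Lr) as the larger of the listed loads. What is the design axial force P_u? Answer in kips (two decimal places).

(R or Lr) → R = 192.48 kips.
1. 0.9(46.04) - 1.7(9.65) = 41.44 - 16.41 = 25.03
2. 0.85(46.04) - 0.6(168.21) = -61.79
3. 1.35(46.04) + 1.7(192.48) + 0.3(168.21) = 62.15 + 327.22 + 50.46 = 439.83
4. 1.2(46.04) + 1.7(192.48) + 0.75(36.39) = 55.25 + 327.22 + 27.29 = 409.76
5. 1.4(46.04) = 64.46
Combination 3 governs: P_u = 439.83 kips.

439.83 kips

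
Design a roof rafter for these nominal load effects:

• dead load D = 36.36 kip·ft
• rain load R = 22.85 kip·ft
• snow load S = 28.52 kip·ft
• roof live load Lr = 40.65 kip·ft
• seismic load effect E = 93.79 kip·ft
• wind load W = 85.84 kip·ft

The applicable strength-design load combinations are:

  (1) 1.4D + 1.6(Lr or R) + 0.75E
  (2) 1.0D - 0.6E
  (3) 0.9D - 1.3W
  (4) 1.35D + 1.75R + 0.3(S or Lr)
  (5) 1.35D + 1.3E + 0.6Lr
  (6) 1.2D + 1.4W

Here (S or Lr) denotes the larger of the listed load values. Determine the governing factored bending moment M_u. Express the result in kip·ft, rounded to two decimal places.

(Lr or R) → Lr = 40.65 kip·ft; (S or Lr) → Lr = 40.65 kip·ft.
(1) 1.4(36.36) + 1.6(40.65) + 0.75(93.79) = 186.29
(2) 1.0(36.36) - 0.6(93.79) = 36.36 - 56.27 = -19.91
(3) 0.9(36.36) - 1.3(85.84) = 32.72 - 111.59 = -78.87
(4) 1.35(36.36) + 1.75(22.85) + 0.3(40.65) = 101.27
(5) 1.35(36.36) + 1.3(93.79) + 0.6(40.65) = 195.40
(6) 1.2(36.36) + 1.4(85.84) = 43.63 + 120.18 = 163.81
Maximum is from combination 5.

195.40 kip·ft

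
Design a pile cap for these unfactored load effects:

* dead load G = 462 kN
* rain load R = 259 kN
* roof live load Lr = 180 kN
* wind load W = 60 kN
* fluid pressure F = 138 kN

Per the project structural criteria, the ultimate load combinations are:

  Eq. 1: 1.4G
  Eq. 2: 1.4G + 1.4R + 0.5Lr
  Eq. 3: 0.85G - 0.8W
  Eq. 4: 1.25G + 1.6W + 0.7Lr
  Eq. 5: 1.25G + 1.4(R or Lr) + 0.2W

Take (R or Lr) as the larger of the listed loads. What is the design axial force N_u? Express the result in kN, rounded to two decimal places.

(R or Lr) → R = 259 kN.
Eq. 1: 1.4(462) = 646.80
Eq. 2: 1.4(462) + 1.4(259) + 0.5(180) = 1099.40
Eq. 3: 0.85(462) - 0.8(60) = 344.70
Eq. 4: 1.25(462) + 1.6(60) + 0.7(180) = 799.50
Eq. 5: 1.25(462) + 1.4(259) + 0.2(60) = 952.10
The controlling combination is 2, giving 1099.40 kN.

1099.40 kN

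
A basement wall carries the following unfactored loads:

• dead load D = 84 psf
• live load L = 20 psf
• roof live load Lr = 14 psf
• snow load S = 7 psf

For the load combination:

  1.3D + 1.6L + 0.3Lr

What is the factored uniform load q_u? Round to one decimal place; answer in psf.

1.3(84) + 1.6(20) + 0.3(14) = 145.4
q_u = 145.4 psf.

145.4 psf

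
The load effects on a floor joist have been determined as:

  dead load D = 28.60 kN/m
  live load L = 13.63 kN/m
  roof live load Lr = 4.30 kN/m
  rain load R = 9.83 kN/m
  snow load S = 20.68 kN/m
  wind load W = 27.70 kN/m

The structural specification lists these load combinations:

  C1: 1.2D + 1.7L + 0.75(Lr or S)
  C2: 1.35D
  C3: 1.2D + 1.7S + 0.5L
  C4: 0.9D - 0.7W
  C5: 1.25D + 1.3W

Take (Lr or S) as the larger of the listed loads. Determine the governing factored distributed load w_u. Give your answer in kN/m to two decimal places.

76.29 kN/m

(Lr or S) → S = 20.68 kN/m.
C1: 1.2(28.60) + 1.7(13.63) + 0.75(20.68) = 73.00
C2: 1.35(28.60) = 38.61
C3: 1.2(28.60) + 1.7(20.68) + 0.5(13.63) = 76.29
C4: 0.9(28.60) - 0.7(27.70) = 6.35
C5: 1.25(28.60) + 1.3(27.70) = 71.76
The controlling combination is 3, giving 76.29 kN/m.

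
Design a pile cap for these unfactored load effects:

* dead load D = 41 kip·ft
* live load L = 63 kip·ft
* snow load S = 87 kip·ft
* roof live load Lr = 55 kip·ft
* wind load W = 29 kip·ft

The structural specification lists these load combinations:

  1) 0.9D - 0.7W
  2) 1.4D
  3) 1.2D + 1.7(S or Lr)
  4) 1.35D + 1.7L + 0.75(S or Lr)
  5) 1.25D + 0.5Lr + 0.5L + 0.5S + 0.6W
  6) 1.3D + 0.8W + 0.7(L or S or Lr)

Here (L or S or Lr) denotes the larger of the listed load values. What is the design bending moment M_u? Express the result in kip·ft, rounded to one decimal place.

227.7 kip·ft

(S or Lr) → S = 87 kip·ft; (L or S or Lr) → S = 87 kip·ft.
1) 0.9(41) - 0.7(29) = 36.9 - 20.3 = 16.6
2) 1.4(41) = 57.4
3) 1.2(41) + 1.7(87) = 49.2 + 147.9 = 197.1
4) 1.35(41) + 1.7(63) + 0.75(87) = 227.7
5) 1.25(41) + 0.5(55) + 0.5(63) + 0.5(87) + 0.6(29) = 51.3 + 27.5 + 31.5 + 43.5 + 17.4 = 171.2
6) 1.3(41) + 0.8(29) + 0.7(87) = 53.3 + 23.2 + 60.9 = 137.4
Maximum is from combination 4.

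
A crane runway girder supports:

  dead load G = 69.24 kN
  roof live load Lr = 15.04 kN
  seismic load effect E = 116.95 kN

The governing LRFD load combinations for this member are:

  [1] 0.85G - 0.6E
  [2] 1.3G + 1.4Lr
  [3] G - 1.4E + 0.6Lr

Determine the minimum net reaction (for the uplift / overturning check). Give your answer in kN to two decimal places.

-85.47 kN

[1] 0.85(69.24) - 0.6(116.95) = 58.85 - 70.17 = -11.32
[2] 1.3(69.24) + 1.4(15.04) = 90.01 + 21.06 = 111.07
[3] 1.0(69.24) - 1.4(116.95) + 0.6(15.04) = 69.24 - 163.73 + 9.02 = -85.47
Combination 3 gives the minimum: -85.47 kN.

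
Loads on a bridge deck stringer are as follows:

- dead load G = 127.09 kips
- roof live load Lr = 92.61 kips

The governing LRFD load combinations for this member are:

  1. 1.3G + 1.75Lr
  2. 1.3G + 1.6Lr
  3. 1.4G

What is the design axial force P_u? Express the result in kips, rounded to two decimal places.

327.28 kips

1. 1.3(127.09) + 1.75(92.61) = 327.28
2. 1.3(127.09) + 1.6(92.61) = 313.39
3. 1.4(127.09) = 177.93
The controlling combination is 1, giving 327.28 kips.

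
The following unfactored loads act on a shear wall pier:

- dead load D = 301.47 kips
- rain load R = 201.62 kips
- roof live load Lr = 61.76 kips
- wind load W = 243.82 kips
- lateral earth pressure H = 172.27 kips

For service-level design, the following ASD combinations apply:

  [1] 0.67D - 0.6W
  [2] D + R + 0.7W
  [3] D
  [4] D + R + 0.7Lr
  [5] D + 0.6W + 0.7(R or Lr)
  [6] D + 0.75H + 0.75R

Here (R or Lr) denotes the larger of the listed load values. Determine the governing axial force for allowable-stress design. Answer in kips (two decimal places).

673.76 kips

(R or Lr) → R = 201.62 kips.
[1] 0.67(301.47) - 0.6(243.82) = 55.69
[2] 1.0(301.47) + 1.0(201.62) + 0.7(243.82) = 673.76
[3] 1.0(301.47) = 301.47
[4] 1.0(301.47) + 1.0(201.62) + 0.7(61.76) = 546.32
[5] 1.0(301.47) + 0.6(243.82) + 0.7(201.62) = 588.90
[6] 1.0(301.47) + 0.75(172.27) + 0.75(201.62) = 581.89
Maximum is from combination 2.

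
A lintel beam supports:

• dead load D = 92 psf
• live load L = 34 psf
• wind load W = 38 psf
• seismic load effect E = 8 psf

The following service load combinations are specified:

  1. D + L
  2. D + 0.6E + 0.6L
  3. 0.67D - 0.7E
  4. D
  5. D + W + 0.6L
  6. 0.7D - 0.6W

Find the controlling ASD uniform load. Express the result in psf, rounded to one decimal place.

1. 1.0(92) + 1.0(34) = 126.0
2. 1.0(92) + 0.6(8) + 0.6(34) = 117.2
3. 0.67(92) - 0.7(8) = 56.0
4. 1.0(92) = 92.0
5. 1.0(92) + 1.0(38) + 0.6(34) = 150.4
6. 0.7(92) - 0.6(38) = 41.6
Maximum is from combination 5.

150.4 psf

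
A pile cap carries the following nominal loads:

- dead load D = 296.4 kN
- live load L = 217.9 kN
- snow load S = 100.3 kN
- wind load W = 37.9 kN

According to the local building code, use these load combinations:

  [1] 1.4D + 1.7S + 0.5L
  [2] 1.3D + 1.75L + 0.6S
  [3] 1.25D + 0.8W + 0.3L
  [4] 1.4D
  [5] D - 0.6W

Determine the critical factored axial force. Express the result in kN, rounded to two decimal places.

[1] 1.4(296.4) + 1.7(100.3) + 0.5(217.9) = 414.96 + 170.51 + 108.95 = 694.42
[2] 1.3(296.4) + 1.75(217.9) + 0.6(100.3) = 385.32 + 381.33 + 60.18 = 826.83
[3] 1.25(296.4) + 0.8(37.9) + 0.3(217.9) = 370.50 + 30.32 + 65.37 = 466.19
[4] 1.4(296.4) = 414.96
[5] 1.0(296.4) - 0.6(37.9) = 296.40 - 22.74 = 273.66
Combination 2 governs: N_u = 826.83 kN.

826.83 kN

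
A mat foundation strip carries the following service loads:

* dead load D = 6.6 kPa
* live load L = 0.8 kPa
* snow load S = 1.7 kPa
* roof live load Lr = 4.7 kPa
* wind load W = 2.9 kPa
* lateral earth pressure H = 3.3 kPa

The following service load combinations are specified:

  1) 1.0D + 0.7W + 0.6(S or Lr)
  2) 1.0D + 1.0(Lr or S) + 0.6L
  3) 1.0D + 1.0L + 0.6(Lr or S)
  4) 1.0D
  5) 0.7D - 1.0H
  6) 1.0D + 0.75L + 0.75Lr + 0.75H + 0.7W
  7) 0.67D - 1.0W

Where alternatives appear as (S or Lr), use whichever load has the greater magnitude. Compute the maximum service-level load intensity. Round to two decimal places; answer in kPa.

15.23 kPa

(S or Lr) → Lr = 4.7 kPa; (Lr or S) → Lr = 4.7 kPa.
1) 1.0(6.6) + 0.7(2.9) + 0.6(4.7) = 6.60 + 2.03 + 2.82 = 11.45
2) 1.0(6.6) + 1.0(4.7) + 0.6(0.8) = 6.60 + 4.70 + 0.48 = 11.78
3) 1.0(6.6) + 1.0(0.8) + 0.6(4.7) = 6.60 + 0.80 + 2.82 = 10.22
4) 1.0(6.6) = 6.60
5) 0.7(6.6) - 1.0(3.3) = 4.62 - 3.30 = 1.32
6) 1.0(6.6) + 0.75(0.8) + 0.75(4.7) + 0.75(3.3) + 0.7(2.9) = 15.23
7) 0.67(6.6) - 1.0(2.9) = 4.42 - 2.90 = 1.52
The controlling combination is 6, giving 15.23 kPa.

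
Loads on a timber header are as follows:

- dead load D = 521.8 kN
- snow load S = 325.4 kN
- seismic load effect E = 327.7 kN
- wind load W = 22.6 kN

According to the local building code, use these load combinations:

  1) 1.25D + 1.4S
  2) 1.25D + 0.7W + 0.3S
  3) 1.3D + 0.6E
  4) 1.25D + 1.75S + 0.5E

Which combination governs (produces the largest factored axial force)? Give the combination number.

1) 1.25(521.8) + 1.4(325.4) = 1107.8
2) 1.25(521.8) + 0.7(22.6) + 0.3(325.4) = 652.3 + 15.8 + 97.6 = 765.7
3) 1.3(521.8) + 0.6(327.7) = 875.0
4) 1.25(521.8) + 1.75(325.4) + 0.5(327.7) = 1385.6
The largest value is 1385.6 kN from combination 4.

Combination 4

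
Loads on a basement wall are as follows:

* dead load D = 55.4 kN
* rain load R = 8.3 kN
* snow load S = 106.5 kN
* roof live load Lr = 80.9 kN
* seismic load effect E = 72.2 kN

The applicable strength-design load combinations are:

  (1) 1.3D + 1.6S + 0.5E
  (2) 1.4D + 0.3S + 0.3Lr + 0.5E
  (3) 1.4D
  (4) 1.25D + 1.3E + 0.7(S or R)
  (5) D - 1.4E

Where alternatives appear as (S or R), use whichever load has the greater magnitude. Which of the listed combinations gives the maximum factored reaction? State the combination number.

Combination 1

(S or R) → S = 106.5 kN.
(1) 1.3(55.4) + 1.6(106.5) + 0.5(72.2) = 72.02 + 170.40 + 36.10 = 278.52
(2) 1.4(55.4) + 0.3(106.5) + 0.3(80.9) + 0.5(72.2) = 77.56 + 31.95 + 24.27 + 36.10 = 169.88
(3) 1.4(55.4) = 77.56
(4) 1.25(55.4) + 1.3(72.2) + 0.7(106.5) = 69.25 + 93.86 + 74.55 = 237.66
(5) 1.0(55.4) - 1.4(72.2) = 55.40 - 101.08 = -45.68
The largest value is 278.52 kN from combination 1.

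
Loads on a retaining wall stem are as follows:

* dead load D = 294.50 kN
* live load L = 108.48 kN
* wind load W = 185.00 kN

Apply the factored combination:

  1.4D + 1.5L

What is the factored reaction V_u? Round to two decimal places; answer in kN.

575.02 kN

1.4(294.50) + 1.5(108.48) = 412.30 + 162.72 = 575.02
V_u = 575.02 kN.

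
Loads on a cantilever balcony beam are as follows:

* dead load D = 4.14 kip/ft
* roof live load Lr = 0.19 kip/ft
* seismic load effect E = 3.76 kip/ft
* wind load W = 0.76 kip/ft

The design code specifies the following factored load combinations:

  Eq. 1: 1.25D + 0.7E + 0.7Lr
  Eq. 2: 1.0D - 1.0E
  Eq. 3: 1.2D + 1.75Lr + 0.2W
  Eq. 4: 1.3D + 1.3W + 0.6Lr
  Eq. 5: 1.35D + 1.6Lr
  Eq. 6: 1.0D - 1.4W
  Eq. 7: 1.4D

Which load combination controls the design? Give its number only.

Eq. 1: 1.25(4.14) + 0.7(3.76) + 0.7(0.19) = 7.94
Eq. 2: 1.0(4.14) - 1.0(3.76) = 0.38
Eq. 3: 1.2(4.14) + 1.75(0.19) + 0.2(0.76) = 5.45
Eq. 4: 1.3(4.14) + 1.3(0.76) + 0.6(0.19) = 6.48
Eq. 5: 1.35(4.14) + 1.6(0.19) = 5.89
Eq. 6: 1.0(4.14) - 1.4(0.76) = 3.08
Eq. 7: 1.4(4.14) = 5.80
The largest value is 7.94 kip/ft from combination 1.

Combination 1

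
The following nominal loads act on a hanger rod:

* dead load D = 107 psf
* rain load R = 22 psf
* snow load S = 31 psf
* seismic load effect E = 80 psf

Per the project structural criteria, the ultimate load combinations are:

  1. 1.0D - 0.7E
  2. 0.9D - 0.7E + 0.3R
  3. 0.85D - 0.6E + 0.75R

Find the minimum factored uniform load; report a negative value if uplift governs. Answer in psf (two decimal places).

46.90 psf

1. 1.0(107) - 0.7(80) = 107.00 - 56.00 = 51.00
2. 0.9(107) - 0.7(80) + 0.3(22) = 96.30 - 56.00 + 6.60 = 46.90
3. 0.85(107) - 0.6(80) + 0.75(22) = 90.95 - 48.00 + 16.50 = 59.45
Combination 2 gives the minimum: 46.90 psf.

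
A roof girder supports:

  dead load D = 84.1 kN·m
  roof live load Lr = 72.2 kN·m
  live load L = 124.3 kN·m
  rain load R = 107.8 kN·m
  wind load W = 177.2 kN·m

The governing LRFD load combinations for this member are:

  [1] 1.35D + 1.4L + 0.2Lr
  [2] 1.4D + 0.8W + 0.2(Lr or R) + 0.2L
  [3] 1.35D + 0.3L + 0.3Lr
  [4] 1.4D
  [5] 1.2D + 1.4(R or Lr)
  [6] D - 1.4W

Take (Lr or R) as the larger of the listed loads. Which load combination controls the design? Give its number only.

(Lr or R) → R = 107.8 kN·m; (R or Lr) → R = 107.8 kN·m.
[1] 1.35(84.1) + 1.4(124.3) + 0.2(72.2) = 302.00
[2] 1.4(84.1) + 0.8(177.2) + 0.2(107.8) + 0.2(124.3) = 305.92
[3] 1.35(84.1) + 0.3(124.3) + 0.3(72.2) = 172.49
[4] 1.4(84.1) = 117.74
[5] 1.2(84.1) + 1.4(107.8) = 251.84
[6] 1.0(84.1) - 1.4(177.2) = -163.98
The largest value is 305.92 kN·m from combination 2.

Combination 2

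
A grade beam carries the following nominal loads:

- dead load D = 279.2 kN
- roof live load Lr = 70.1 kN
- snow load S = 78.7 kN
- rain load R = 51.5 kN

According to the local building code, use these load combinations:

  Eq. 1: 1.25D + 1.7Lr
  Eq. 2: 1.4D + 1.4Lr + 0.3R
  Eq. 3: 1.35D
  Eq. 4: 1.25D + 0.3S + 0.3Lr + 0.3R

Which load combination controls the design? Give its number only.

Eq. 1: 1.25(279.2) + 1.7(70.1) = 349.0 + 119.2 = 468.2
Eq. 2: 1.4(279.2) + 1.4(70.1) + 0.3(51.5) = 390.9 + 98.1 + 15.5 = 504.5
Eq. 3: 1.35(279.2) = 376.9
Eq. 4: 1.25(279.2) + 0.3(78.7) + 0.3(70.1) + 0.3(51.5) = 349.0 + 23.6 + 21.0 + 15.5 = 409.1
The largest value is 504.5 kN from combination 2.

Combination 2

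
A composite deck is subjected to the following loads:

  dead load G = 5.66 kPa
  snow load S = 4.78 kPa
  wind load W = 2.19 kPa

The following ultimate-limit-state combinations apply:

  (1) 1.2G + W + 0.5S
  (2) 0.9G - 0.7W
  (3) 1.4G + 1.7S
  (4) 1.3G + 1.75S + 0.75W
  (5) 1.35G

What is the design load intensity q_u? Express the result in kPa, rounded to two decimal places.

17.37 kPa

(1) 1.2(5.66) + 1.0(2.19) + 0.5(4.78) = 6.79 + 2.19 + 2.39 = 11.37
(2) 0.9(5.66) - 0.7(2.19) = 5.09 - 1.53 = 3.56
(3) 1.4(5.66) + 1.7(4.78) = 7.92 + 8.13 = 16.05
(4) 1.3(5.66) + 1.75(4.78) + 0.75(2.19) = 7.36 + 8.37 + 1.64 = 17.37
(5) 1.35(5.66) = 7.64
Combination 4 governs: q_u = 17.37 kPa.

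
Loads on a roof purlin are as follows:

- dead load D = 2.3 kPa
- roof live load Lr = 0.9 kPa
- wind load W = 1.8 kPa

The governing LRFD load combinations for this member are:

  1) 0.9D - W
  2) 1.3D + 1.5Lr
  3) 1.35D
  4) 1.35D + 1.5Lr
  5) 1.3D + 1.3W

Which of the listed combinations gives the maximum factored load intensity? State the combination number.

1) 0.9(2.3) - 1.0(1.8) = 2.1 - 1.8 = 0.3
2) 1.3(2.3) + 1.5(0.9) = 4.3
3) 1.35(2.3) = 3.1
4) 1.35(2.3) + 1.5(0.9) = 3.1 + 1.4 = 4.5
5) 1.3(2.3) + 1.3(1.8) = 3.0 + 2.3 = 5.3
The largest value is 5.3 kPa from combination 5.

Combination 5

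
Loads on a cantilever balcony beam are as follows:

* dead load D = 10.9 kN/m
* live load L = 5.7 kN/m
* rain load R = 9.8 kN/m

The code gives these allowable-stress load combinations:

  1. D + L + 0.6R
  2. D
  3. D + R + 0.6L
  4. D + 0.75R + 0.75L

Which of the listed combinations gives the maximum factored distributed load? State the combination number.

1. 1.0(10.9) + 1.0(5.7) + 0.6(9.8) = 10.9 + 5.7 + 5.9 = 22.5
2. 1.0(10.9) = 10.9
3. 1.0(10.9) + 1.0(9.8) + 0.6(5.7) = 10.9 + 9.8 + 3.4 = 24.1
4. 1.0(10.9) + 0.75(9.8) + 0.75(5.7) = 22.5
The largest value is 24.1 kN/m from combination 3.

Combination 3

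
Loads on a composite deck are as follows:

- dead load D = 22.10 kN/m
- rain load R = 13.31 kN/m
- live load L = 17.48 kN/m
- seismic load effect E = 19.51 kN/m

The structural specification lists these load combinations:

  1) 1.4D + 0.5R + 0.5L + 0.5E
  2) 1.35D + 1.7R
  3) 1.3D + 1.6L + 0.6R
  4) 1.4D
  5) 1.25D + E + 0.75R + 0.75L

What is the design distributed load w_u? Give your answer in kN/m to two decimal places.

70.23 kN/m

1) 1.4(22.10) + 0.5(13.31) + 0.5(17.48) + 0.5(19.51) = 56.09
2) 1.35(22.10) + 1.7(13.31) = 52.46
3) 1.3(22.10) + 1.6(17.48) + 0.6(13.31) = 64.68
4) 1.4(22.10) = 30.94
5) 1.25(22.10) + 1.0(19.51) + 0.75(13.31) + 0.75(17.48) = 27.63 + 19.51 + 9.98 + 13.11 = 70.23
The controlling combination is 5, giving 70.23 kN/m.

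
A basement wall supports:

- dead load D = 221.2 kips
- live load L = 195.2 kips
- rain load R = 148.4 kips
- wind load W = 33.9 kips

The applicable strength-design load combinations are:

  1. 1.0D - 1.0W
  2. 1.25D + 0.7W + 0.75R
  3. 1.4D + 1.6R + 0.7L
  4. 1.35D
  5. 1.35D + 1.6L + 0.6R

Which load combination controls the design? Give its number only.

Combination 5

1. 1.0(221.2) - 1.0(33.9) = 221.2 - 33.9 = 187.3
2. 1.25(221.2) + 0.7(33.9) + 0.75(148.4) = 276.5 + 23.7 + 111.3 = 411.5
3. 1.4(221.2) + 1.6(148.4) + 0.7(195.2) = 683.8
4. 1.35(221.2) = 298.6
5. 1.35(221.2) + 1.6(195.2) + 0.6(148.4) = 700.0
The largest value is 700.0 kips from combination 5.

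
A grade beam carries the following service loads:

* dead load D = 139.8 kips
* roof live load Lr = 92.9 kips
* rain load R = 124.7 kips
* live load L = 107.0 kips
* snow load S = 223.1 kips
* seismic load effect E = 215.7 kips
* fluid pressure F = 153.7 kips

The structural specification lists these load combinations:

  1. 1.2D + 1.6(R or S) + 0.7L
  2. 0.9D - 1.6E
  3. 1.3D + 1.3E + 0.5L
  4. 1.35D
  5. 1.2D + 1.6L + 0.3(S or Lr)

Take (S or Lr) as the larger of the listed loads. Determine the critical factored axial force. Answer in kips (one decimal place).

599.6 kips

(R or S) → S = 223.1 kips; (S or Lr) → S = 223.1 kips.
1. 1.2(139.8) + 1.6(223.1) + 0.7(107.0) = 599.6
2. 0.9(139.8) - 1.6(215.7) = 125.8 - 345.1 = -219.3
3. 1.3(139.8) + 1.3(215.7) + 0.5(107.0) = 515.7
4. 1.35(139.8) = 188.7
5. 1.2(139.8) + 1.6(107.0) + 0.3(223.1) = 167.8 + 171.2 + 66.9 = 405.9
Maximum is from combination 1.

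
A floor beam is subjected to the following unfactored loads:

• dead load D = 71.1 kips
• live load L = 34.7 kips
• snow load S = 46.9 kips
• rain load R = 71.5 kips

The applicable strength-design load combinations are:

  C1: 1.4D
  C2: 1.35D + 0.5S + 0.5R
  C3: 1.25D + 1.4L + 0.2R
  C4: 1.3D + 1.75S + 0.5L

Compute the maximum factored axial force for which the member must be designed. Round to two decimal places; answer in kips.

C1: 1.4(71.1) = 99.54
C2: 1.35(71.1) + 0.5(46.9) + 0.5(71.5) = 95.99 + 23.45 + 35.75 = 155.19
C3: 1.25(71.1) + 1.4(34.7) + 0.2(71.5) = 88.88 + 48.58 + 14.30 = 151.76
C4: 1.3(71.1) + 1.75(46.9) + 0.5(34.7) = 92.43 + 82.08 + 17.35 = 191.86
The controlling combination is 4, giving 191.86 kips.

191.86 kips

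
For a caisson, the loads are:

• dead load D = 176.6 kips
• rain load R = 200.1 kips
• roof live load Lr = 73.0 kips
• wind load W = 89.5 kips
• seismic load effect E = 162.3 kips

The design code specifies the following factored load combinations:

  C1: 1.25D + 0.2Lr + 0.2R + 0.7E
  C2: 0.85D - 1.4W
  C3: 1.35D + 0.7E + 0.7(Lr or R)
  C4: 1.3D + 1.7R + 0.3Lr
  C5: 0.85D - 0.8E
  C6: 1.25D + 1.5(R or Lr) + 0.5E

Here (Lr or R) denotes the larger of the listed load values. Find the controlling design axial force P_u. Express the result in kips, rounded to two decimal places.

602.05 kips

(Lr or R) → R = 200.1 kips; (R or Lr) → R = 200.1 kips.
C1: 1.25(176.6) + 0.2(73.0) + 0.2(200.1) + 0.7(162.3) = 388.98
C2: 0.85(176.6) - 1.4(89.5) = 24.81
C3: 1.35(176.6) + 0.7(162.3) + 0.7(200.1) = 492.09
C4: 1.3(176.6) + 1.7(200.1) + 0.3(73.0) = 591.65
C5: 0.85(176.6) - 0.8(162.3) = 20.27
C6: 1.25(176.6) + 1.5(200.1) + 0.5(162.3) = 602.05
Maximum is from combination 6.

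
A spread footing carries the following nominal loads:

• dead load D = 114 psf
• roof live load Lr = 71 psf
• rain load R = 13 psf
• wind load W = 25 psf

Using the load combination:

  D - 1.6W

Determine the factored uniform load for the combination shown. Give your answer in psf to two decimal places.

74.00 psf

1.0(114) - 1.6(25) = 114.00 - 40.00 = 74.00
q_u = 74.00 psf.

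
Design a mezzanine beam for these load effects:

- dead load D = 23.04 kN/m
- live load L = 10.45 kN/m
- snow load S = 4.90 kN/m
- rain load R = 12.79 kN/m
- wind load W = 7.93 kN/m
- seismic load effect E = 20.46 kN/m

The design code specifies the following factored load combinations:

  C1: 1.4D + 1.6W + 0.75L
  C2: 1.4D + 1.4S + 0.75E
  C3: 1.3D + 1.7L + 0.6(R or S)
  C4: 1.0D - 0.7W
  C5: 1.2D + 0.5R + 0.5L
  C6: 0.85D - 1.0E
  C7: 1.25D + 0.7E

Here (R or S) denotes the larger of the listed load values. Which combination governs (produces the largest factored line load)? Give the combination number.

Combination 3

(R or S) → R = 12.79 kN/m.
C1: 1.4(23.04) + 1.6(7.93) + 0.75(10.45) = 52.78
C2: 1.4(23.04) + 1.4(4.90) + 0.75(20.46) = 54.46
C3: 1.3(23.04) + 1.7(10.45) + 0.6(12.79) = 29.95 + 17.77 + 7.67 = 55.39
C4: 1.0(23.04) - 0.7(7.93) = 23.04 - 5.55 = 17.49
C5: 1.2(23.04) + 0.5(12.79) + 0.5(10.45) = 39.27
C6: 0.85(23.04) - 1.0(20.46) = 19.58 - 20.46 = -0.88
C7: 1.25(23.04) + 0.7(20.46) = 28.80 + 14.32 = 43.12
The largest value is 55.39 kN/m from combination 3.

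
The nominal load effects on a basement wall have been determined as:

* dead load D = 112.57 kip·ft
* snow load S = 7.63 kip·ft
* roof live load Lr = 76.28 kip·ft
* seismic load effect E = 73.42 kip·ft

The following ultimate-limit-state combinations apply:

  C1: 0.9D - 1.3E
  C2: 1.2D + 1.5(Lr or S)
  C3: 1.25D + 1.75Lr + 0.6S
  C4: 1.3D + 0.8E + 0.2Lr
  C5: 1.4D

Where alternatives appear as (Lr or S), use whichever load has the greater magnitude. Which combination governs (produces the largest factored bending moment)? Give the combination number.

Combination 3

(Lr or S) → Lr = 76.28 kip·ft.
C1: 0.9(112.57) - 1.3(73.42) = 5.87
C2: 1.2(112.57) + 1.5(76.28) = 135.08 + 114.42 = 249.50
C3: 1.25(112.57) + 1.75(76.28) + 0.6(7.63) = 140.71 + 133.49 + 4.58 = 278.78
C4: 1.3(112.57) + 0.8(73.42) + 0.2(76.28) = 220.33
C5: 1.4(112.57) = 157.60
The largest value is 278.78 kip·ft from combination 3.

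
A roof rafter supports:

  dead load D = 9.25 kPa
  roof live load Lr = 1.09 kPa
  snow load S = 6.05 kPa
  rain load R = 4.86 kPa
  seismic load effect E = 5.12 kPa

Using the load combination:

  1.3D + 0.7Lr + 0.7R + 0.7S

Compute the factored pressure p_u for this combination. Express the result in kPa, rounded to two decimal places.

20.43 kPa

1.3(9.25) + 0.7(1.09) + 0.7(4.86) + 0.7(6.05) = 12.03 + 0.76 + 3.40 + 4.24 = 20.43
p_u = 20.43 kPa.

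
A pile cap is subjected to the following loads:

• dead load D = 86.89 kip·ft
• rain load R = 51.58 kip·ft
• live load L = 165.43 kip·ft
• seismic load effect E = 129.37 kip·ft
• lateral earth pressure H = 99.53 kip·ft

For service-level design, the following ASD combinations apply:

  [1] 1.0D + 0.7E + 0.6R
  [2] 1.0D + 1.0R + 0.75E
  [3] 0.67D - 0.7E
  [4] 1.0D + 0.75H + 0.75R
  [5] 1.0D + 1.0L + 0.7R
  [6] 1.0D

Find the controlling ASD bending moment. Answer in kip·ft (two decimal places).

288.43 kip·ft

[1] 1.0(86.89) + 0.7(129.37) + 0.6(51.58) = 208.40
[2] 1.0(86.89) + 1.0(51.58) + 0.75(129.37) = 235.50
[3] 0.67(86.89) - 0.7(129.37) = -32.34
[4] 1.0(86.89) + 0.75(99.53) + 0.75(51.58) = 200.22
[5] 1.0(86.89) + 1.0(165.43) + 0.7(51.58) = 288.43
[6] 1.0(86.89) = 86.89
The controlling combination is 5, giving 288.43 kip·ft.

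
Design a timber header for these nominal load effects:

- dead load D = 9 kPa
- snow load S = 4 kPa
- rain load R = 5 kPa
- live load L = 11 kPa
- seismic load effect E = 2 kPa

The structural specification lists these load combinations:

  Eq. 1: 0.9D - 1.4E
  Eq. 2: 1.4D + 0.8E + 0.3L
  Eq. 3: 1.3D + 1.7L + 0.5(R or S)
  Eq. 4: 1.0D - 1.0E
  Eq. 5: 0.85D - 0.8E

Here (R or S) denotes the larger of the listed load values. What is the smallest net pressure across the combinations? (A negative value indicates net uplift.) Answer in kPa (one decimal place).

(R or S) → R = 5 kPa.
Eq. 1: 0.9(9) - 1.4(2) = 8.1 - 2.8 = 5.3
Eq. 2: 1.4(9) + 0.8(2) + 0.3(11) = 12.6 + 1.6 + 3.3 = 17.5
Eq. 3: 1.3(9) + 1.7(11) + 0.5(5) = 11.7 + 18.7 + 2.5 = 32.9
Eq. 4: 1.0(9) - 1.0(2) = 9.0 - 2.0 = 7.0
Eq. 5: 0.85(9) - 0.8(2) = 7.7 - 1.6 = 6.1
Combination 1 gives the minimum: 5.3 kPa.

5.3 kPa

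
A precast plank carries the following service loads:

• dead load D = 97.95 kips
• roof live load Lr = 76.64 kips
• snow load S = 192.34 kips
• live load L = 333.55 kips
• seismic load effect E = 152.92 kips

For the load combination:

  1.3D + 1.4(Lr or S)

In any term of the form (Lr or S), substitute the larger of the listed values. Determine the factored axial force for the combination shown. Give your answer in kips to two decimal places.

396.61 kips

(Lr or S) → S = 192.34 kips.
1.3(97.95) + 1.4(192.34) = 396.61
P_u = 396.61 kips.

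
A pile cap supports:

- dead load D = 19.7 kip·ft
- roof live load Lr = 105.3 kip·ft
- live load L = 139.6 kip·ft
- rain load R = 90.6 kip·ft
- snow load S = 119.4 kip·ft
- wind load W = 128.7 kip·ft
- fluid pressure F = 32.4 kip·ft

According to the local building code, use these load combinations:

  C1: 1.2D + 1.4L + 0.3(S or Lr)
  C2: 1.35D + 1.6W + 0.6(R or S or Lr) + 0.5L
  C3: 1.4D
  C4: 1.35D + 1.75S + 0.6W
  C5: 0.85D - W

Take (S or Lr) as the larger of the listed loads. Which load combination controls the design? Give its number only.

(S or Lr) → S = 119.4 kip·ft; (R or S or Lr) → S = 119.4 kip·ft.
C1: 1.2(19.7) + 1.4(139.6) + 0.3(119.4) = 254.9
C2: 1.35(19.7) + 1.6(128.7) + 0.6(119.4) + 0.5(139.6) = 374.0
C3: 1.4(19.7) = 27.6
C4: 1.35(19.7) + 1.75(119.4) + 0.6(128.7) = 312.8
C5: 0.85(19.7) - 1.0(128.7) = -112.0
The largest value is 374.0 kip·ft from combination 2.

Combination 2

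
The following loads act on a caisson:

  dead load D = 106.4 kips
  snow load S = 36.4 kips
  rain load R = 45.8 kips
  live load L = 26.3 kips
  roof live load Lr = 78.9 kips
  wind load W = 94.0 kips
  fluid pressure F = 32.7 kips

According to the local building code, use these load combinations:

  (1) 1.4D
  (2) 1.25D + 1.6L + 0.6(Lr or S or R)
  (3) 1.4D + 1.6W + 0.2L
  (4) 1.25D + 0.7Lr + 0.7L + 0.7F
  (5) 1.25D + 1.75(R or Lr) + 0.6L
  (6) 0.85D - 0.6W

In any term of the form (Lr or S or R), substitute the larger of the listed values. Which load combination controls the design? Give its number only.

(Lr or S or R) → Lr = 78.9 kips; (R or Lr) → Lr = 78.9 kips.
(1) 1.4(106.4) = 149.0
(2) 1.25(106.4) + 1.6(26.3) + 0.6(78.9) = 222.4
(3) 1.4(106.4) + 1.6(94.0) + 0.2(26.3) = 304.6
(4) 1.25(106.4) + 0.7(78.9) + 0.7(26.3) + 0.7(32.7) = 229.5
(5) 1.25(106.4) + 1.75(78.9) + 0.6(26.3) = 286.9
(6) 0.85(106.4) - 0.6(94.0) = 34.0
The largest value is 304.6 kips from combination 3.

Combination 3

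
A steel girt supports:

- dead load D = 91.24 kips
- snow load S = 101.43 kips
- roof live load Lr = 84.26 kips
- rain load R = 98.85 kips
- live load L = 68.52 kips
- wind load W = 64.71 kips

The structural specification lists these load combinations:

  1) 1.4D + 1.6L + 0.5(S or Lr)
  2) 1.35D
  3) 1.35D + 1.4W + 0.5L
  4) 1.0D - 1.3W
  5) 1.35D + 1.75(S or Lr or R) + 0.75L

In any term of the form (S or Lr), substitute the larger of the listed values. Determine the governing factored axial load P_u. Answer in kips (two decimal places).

(S or Lr) → S = 101.43 kips; (S or Lr or R) → S = 101.43 kips.
1) 1.4(91.24) + 1.6(68.52) + 0.5(101.43) = 288.08
2) 1.35(91.24) = 123.17
3) 1.35(91.24) + 1.4(64.71) + 0.5(68.52) = 248.03
4) 1.0(91.24) - 1.3(64.71) = 91.24 - 84.12 = 7.12
5) 1.35(91.24) + 1.75(101.43) + 0.75(68.52) = 352.07
Combination 5 governs: P_u = 352.07 kips.

352.07 kips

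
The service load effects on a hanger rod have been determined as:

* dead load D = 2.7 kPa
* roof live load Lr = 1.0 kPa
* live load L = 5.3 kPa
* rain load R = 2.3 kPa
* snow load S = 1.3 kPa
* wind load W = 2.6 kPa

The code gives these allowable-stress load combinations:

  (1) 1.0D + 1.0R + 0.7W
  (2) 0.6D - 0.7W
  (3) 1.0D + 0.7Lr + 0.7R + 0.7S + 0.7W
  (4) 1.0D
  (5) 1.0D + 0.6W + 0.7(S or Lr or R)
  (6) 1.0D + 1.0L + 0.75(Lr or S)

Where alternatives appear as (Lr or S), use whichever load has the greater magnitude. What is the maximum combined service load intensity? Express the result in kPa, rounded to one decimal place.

9.0 kPa

(S or Lr or R) → R = 2.3 kPa; (Lr or S) → S = 1.3 kPa.
(1) 1.0(2.7) + 1.0(2.3) + 0.7(2.6) = 2.7 + 2.3 + 1.8 = 6.8
(2) 0.6(2.7) - 0.7(2.6) = 1.6 - 1.8 = -0.2
(3) 1.0(2.7) + 0.7(1.0) + 0.7(2.3) + 0.7(1.3) + 0.7(2.6) = 2.7 + 0.7 + 1.6 + 0.9 + 1.8 = 7.7
(4) 1.0(2.7) = 2.7
(5) 1.0(2.7) + 0.6(2.6) + 0.7(2.3) = 2.7 + 1.6 + 1.6 = 5.9
(6) 1.0(2.7) + 1.0(5.3) + 0.75(1.3) = 2.7 + 5.3 + 1.0 = 9.0
The controlling combination is 6, giving 9.0 kPa.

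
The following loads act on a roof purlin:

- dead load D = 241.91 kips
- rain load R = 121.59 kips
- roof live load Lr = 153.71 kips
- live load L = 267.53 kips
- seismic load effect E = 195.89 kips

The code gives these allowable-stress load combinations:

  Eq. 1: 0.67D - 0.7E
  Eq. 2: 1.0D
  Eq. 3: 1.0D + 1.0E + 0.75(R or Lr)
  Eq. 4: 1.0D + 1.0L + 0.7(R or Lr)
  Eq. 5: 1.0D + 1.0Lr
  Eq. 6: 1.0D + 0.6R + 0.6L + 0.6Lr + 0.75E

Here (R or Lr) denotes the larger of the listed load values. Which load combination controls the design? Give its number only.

(R or Lr) → Lr = 153.71 kips.
Eq. 1: 0.67(241.91) - 0.7(195.89) = 162.08 - 137.12 = 24.96
Eq. 2: 1.0(241.91) = 241.91
Eq. 3: 1.0(241.91) + 1.0(195.89) + 0.75(153.71) = 241.91 + 195.89 + 115.28 = 553.08
Eq. 4: 1.0(241.91) + 1.0(267.53) + 0.7(153.71) = 241.91 + 267.53 + 107.60 = 617.04
Eq. 5: 1.0(241.91) + 1.0(153.71) = 241.91 + 153.71 = 395.62
Eq. 6: 1.0(241.91) + 0.6(121.59) + 0.6(267.53) + 0.6(153.71) + 0.75(195.89) = 241.91 + 72.95 + 160.52 + 92.23 + 146.92 = 714.53
The largest value is 714.53 kips from combination 6.

Combination 6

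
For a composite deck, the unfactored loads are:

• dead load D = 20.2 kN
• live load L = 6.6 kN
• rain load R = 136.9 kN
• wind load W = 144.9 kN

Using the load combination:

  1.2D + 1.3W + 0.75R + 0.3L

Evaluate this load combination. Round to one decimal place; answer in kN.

1.2(20.2) + 1.3(144.9) + 0.75(136.9) + 0.3(6.6) = 317.3
V_u = 317.3 kN.

317.3 kN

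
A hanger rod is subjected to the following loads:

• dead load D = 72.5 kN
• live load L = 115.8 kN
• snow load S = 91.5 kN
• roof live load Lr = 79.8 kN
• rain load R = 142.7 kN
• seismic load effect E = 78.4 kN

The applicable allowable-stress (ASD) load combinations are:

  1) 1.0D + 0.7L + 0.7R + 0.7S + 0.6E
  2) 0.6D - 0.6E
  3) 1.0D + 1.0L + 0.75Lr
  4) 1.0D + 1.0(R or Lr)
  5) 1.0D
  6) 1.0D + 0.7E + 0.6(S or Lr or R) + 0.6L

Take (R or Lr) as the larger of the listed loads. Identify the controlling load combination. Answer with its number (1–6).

Combination 1

(R or Lr) → R = 142.7 kN; (S or Lr or R) → R = 142.7 kN.
1) 1.0(72.5) + 0.7(115.8) + 0.7(142.7) + 0.7(91.5) + 0.6(78.4) = 364.54
2) 0.6(72.5) - 0.6(78.4) = -3.54
3) 1.0(72.5) + 1.0(115.8) + 0.75(79.8) = 248.15
4) 1.0(72.5) + 1.0(142.7) = 215.20
5) 1.0(72.5) = 72.50
6) 1.0(72.5) + 0.7(78.4) + 0.6(142.7) + 0.6(115.8) = 282.48
The largest value is 364.54 kN from combination 1.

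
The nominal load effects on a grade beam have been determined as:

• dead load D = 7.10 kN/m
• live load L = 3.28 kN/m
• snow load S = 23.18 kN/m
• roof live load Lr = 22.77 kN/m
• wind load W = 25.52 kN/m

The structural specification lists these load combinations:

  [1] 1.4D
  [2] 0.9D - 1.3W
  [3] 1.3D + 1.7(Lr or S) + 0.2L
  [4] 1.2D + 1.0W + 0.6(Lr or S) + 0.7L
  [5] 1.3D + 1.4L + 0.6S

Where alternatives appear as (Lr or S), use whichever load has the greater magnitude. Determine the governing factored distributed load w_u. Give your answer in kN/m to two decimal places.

50.24 kN/m

(Lr or S) → S = 23.18 kN/m.
[1] 1.4(7.10) = 9.94
[2] 0.9(7.10) - 1.3(25.52) = 6.39 - 33.18 = -26.79
[3] 1.3(7.10) + 1.7(23.18) + 0.2(3.28) = 49.29
[4] 1.2(7.10) + 1.0(25.52) + 0.6(23.18) + 0.7(3.28) = 50.24
[5] 1.3(7.10) + 1.4(3.28) + 0.6(23.18) = 9.23 + 4.59 + 13.91 = 27.73
Maximum is from combination 4.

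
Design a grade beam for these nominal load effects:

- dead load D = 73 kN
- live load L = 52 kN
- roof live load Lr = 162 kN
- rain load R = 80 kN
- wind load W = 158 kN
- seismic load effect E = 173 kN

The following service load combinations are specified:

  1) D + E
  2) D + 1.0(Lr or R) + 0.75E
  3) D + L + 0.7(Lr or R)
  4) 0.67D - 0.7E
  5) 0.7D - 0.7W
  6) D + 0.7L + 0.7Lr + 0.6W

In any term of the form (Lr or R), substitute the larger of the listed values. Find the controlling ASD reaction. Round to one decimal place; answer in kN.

(Lr or R) → Lr = 162 kN.
1) 1.0(73) + 1.0(173) = 73.0 + 173.0 = 246.0
2) 1.0(73) + 1.0(162) + 0.75(173) = 73.0 + 162.0 + 129.8 = 364.8
3) 1.0(73) + 1.0(52) + 0.7(162) = 73.0 + 52.0 + 113.4 = 238.4
4) 0.67(73) - 0.7(173) = 48.9 - 121.1 = -72.2
5) 0.7(73) - 0.7(158) = 51.1 - 110.6 = -59.5
6) 1.0(73) + 0.7(52) + 0.7(162) + 0.6(158) = 73.0 + 36.4 + 113.4 + 94.8 = 317.6
Combination 2 governs: V = 364.8 kN.

364.8 kN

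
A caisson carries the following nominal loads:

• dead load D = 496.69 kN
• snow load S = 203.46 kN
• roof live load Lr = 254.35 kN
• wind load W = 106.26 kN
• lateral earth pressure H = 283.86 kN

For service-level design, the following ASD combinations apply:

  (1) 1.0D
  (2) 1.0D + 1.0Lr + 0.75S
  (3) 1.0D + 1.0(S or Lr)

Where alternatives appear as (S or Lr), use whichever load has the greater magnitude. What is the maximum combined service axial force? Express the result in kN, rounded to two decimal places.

(S or Lr) → Lr = 254.35 kN.
(1) 1.0(496.69) = 496.69
(2) 1.0(496.69) + 1.0(254.35) + 0.75(203.46) = 496.69 + 254.35 + 152.60 = 903.64
(3) 1.0(496.69) + 1.0(254.35) = 496.69 + 254.35 = 751.04
Maximum is from combination 2.

903.64 kN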